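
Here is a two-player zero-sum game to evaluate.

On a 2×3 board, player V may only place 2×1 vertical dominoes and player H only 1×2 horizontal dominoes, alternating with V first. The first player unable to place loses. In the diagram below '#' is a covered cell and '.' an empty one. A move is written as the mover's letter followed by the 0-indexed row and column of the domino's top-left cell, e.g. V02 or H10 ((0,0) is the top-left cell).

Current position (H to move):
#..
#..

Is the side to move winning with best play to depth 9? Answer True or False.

[#../#..] H move#1: H01:+1/###/#..*, H11:+1/#../###
[###/#..] end (terminal -1, V#2); searched #../#.. to 9

H winning at [#../#..]: True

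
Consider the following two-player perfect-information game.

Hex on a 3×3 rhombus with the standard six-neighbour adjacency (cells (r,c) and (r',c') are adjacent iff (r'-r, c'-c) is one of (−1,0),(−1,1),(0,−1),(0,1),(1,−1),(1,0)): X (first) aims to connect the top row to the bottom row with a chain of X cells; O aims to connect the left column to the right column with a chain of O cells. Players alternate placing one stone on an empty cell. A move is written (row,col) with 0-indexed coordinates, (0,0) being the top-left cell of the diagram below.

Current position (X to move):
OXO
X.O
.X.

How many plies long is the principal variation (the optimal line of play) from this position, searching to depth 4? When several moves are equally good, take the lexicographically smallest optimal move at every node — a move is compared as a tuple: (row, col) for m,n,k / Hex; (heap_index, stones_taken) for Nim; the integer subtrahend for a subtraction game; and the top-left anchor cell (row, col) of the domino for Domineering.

p1 X@[OXO/X.O/.X.]: (1,1)[OXO/XXO/.X.]+1* (2,0)[OXO/X.O/XX.]+1 (2,2)[OXO/X.O/.XX]+1
p2 O@[OXO/XXO/.X.] terminal -1; root [OXO/X.O/.X.] d4

PV length from [OXO/X.O/.X.]: 1 ply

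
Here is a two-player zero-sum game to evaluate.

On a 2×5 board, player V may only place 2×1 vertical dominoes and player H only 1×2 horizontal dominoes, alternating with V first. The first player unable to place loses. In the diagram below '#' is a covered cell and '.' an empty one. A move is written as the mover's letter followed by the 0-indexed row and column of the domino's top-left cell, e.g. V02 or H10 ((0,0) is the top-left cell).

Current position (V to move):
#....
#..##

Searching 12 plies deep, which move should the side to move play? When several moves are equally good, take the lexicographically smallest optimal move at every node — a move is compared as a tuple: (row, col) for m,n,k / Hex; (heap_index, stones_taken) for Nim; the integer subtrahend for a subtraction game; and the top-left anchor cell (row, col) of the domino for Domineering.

V's best at [#..../#..##]: V02

[#..../#..##] V move#1: V01:-1/##.../##.##, V02:+1/#.#../#.###*
[#.#../#.###] H move#2: H03:-1/#.###/#.###*
[#.###/#.###] V move#3: V01:+1/#####/#####*
[#####/#####] end (terminal -1, H#4); searched #..../#..## to 12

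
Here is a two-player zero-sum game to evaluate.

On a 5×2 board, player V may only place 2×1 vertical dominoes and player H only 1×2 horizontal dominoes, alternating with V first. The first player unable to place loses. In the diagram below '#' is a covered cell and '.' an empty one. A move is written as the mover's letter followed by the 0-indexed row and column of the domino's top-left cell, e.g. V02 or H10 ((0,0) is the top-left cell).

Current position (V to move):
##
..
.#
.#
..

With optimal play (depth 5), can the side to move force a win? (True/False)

[##/../.#/.#/..] V move#1: V10:-1/##/#./##/.#/..*, V20:-1/##/../##/##/.., V30:-1/##/../.#/##/#.
[##/#./##/.#/..] H move#2: H40:+1/##/#./##/.#/##*
[##/#./##/.#/##] end (terminal -1, V#3); searched ##/../.#/.#/.. to 5

V winning at [##/../.#/.#/..]: False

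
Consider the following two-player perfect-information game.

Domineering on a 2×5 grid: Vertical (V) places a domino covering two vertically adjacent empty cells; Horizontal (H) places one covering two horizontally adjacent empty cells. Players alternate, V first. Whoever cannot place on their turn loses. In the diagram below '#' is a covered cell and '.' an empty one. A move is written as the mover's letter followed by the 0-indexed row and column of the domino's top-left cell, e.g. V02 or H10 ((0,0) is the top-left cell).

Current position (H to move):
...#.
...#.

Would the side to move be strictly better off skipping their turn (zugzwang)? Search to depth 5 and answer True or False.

[...#./...#.] H move#1: H00:-1/##.#./...#.*, H01:-1/.###./...#., H10:-1/...#./##.#., H11:-1/...#./.###.
[##.#./...#.] V move#2: V02:+1/####./..##.*, V04:-1/##.##/...##
[####./..##.] H move#3: H10:-1/####./####.*
[####./####.] V move#4: V04:+1/#####/#####*
[#####/#####] end (terminal -1, H#5); searched ...#./...#. to 5
suppose H passes — search the same position with V to move:
pass> [...#./...#.] V move#1: V00:-1/#..#./#..#., V01:+1/.#.#./.#.#.*, V02:-1/..##./..##., V04:-1/...##/...##
pass> [.#.#./.#.#.] end (terminal -1, H#2); searched ...#./...#. to 5
for H: play -1, pass -1

zugzwang(...#./...#., H) = False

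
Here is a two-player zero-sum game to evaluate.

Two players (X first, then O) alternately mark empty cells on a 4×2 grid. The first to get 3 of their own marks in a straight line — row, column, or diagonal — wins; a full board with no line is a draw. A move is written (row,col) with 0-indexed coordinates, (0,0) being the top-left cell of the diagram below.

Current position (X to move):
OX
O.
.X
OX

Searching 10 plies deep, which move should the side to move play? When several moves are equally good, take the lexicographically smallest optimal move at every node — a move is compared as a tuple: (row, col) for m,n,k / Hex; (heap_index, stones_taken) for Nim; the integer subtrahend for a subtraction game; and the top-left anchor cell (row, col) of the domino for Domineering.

p1 X@[OX/O./.X/OX]: (1,1)[OX/OX/.X/OX]+1* (2,0)[OX/O./XX/OX]+0
p2 O@[OX/OX/.X/OX] terminal -1; root [OX/O./.X/OX] d10

X's best at [OX/O./.X/OX]: (1,1)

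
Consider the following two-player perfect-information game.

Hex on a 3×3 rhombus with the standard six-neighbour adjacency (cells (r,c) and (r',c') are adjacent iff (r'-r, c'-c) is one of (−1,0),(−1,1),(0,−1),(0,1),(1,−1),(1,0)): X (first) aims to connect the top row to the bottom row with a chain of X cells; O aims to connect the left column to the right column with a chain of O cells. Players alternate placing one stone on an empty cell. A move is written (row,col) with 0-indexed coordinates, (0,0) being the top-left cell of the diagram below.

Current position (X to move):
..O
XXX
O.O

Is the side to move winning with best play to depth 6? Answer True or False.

p1 X@[..O/XXX/O.O]: (0,0)[X.O/XXX/O.O]-1 (0,1)[.XO/XXX/O.O]-1 (2,1)[..O/XXX/OXO]+1*
p2 O@[..O/XXX/OXO]: (0,0)[O.O/XXX/OXO]-1* (0,1)[.OO/XXX/OXO]-1
p3 X@[O.O/XXX/OXO]: (0,1)[OXO/XXX/OXO]+1*
p4 O@[OXO/XXX/OXO] terminal -1; root [..O/XXX/O.O] d6

X winning at [..O/XXX/O.O]: True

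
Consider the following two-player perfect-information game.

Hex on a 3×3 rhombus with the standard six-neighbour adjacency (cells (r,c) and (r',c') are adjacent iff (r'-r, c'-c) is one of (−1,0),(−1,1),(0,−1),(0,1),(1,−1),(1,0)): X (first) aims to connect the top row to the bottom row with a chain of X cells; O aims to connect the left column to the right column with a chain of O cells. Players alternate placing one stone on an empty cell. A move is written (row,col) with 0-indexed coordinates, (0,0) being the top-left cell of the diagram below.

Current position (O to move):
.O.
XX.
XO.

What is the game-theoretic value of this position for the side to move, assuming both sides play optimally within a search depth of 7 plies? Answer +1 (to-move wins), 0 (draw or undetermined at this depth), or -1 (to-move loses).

p1 O@[.O./XX./XO.]: (0,0)[OO./XX./XO.]-1* (0,2)[.OO/XX./XO.]-1 (1,2)[.O./XXO/XO.]-1 (2,2)[.O./XX./XOO]-1
p2 X@[OO./XX./XO.]: (0,2)[OOX/XX./XO.]+1* (1,2)[OO./XXX/XO.]-1 (2,2)[OO./XX./XOX]-1
p3 O@[OOX/XX./XO.] terminal -1; root [.O./XX./XO.] d7

value(.O./XX./XO., O) = -1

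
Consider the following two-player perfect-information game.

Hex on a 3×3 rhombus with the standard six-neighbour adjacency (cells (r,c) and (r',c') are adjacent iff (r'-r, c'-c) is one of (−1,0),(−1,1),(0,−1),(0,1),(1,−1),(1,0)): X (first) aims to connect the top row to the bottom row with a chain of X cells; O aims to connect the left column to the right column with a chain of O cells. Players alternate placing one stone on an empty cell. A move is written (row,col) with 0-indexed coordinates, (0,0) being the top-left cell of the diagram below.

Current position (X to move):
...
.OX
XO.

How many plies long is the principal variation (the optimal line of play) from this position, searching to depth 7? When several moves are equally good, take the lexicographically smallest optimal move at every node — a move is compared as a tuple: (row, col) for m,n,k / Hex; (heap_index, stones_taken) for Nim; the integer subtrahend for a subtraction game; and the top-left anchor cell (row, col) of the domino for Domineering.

PV length from [.../.OX/XO.]: 5 plies

p1 X@[.../.OX/XO.]: (0,0)[X../.OX/XO.]-1 (0,1)[.X./.OX/XO.]-1 (0,2)[..X/.OX/XO.]+1* (1,0)[.../XOX/XO.]+1 (2,2)[.../.OX/XOX]+1
p2 O@[..X/.OX/XO.]: (0,0)[O.X/.OX/XO.]-1* (0,1)[.OX/.OX/XO.]-1 (1,0)[..X/OOX/XO.]-1 (2,2)[..X/.OX/XOO]-1
p3 X@[O.X/.OX/XO.]: (0,1)[OXX/.OX/XO.]+1* (1,0)[O.X/XOX/XO.]+1 (2,2)[O.X/.OX/XOX]+1
p4 O@[OXX/.OX/XO.]: (1,0)[OXX/OOX/XO.]-1* (2,2)[OXX/.OX/XOO]-1
p5 X@[OXX/OOX/XO.]: (2,2)[OXX/OOX/XOX]+1*
p6 O@[OXX/OOX/XOX] terminal -1; root [.../.OX/XO.] d7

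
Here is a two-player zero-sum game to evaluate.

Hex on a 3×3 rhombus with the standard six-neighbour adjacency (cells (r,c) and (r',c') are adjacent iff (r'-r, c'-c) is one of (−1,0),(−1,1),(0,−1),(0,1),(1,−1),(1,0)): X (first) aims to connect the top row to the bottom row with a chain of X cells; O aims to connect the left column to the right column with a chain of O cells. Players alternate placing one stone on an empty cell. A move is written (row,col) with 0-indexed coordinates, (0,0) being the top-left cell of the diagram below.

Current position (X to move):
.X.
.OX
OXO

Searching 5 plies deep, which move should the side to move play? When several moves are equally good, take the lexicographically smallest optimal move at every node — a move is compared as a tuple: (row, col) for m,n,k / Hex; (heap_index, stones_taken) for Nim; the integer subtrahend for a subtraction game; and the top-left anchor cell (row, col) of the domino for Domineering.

X's best at [.X./.OX/OXO]: (0,2)

p1 X@[.X./.OX/OXO]: (0,0)[XX./.OX/OXO]-1 (0,2)[.XX/.OX/OXO]+1* (1,0)[.X./XOX/OXO]-1
p2 O@[.XX/.OX/OXO] terminal -1; root [.X./.OX/OXO] d5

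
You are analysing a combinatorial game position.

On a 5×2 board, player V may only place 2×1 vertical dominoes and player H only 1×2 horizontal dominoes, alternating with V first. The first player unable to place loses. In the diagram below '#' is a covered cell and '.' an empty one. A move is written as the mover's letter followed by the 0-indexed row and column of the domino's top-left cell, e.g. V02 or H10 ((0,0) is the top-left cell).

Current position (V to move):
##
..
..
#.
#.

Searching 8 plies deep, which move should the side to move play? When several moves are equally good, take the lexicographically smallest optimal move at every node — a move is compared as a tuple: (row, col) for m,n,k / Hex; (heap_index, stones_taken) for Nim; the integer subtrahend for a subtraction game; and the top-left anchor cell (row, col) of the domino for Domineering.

[##/../../#./#.] V move#1: V10:+1/##/#./#./#./#.*, V11:+1/##/.#/.#/#./#., V21:-1/##/../.#/##/#., V31:-1/##/../../##/##
[##/#./#./#./#.] end (terminal -1, H#2); searched ##/../../#./#. to 8

V's best at [##/../../#./#.]: V10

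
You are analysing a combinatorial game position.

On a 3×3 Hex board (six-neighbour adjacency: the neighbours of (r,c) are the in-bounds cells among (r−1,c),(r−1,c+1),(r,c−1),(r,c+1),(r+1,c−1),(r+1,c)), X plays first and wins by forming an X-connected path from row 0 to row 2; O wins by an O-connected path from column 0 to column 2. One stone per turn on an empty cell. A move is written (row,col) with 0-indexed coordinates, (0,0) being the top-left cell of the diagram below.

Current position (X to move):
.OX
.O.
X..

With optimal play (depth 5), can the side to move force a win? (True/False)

[.OX/.O./X..] X move#1: (0,0):+1/XOX/.O./X..*, (1,0):+1/.OX/XO./X.., (1,2):+1/.OX/.OX/X.., (2,1):-1/.OX/.O./XX., (2,2):-1/.OX/.O./X.X
[XOX/.O./X..] O move#2: (1,0):-1/XOX/OO./X..*, (1,2):-1/XOX/.OO/X.., (2,1):-1/XOX/.O./XO., (2,2):-1/XOX/.O./X.O
[XOX/OO./X..] X move#3: (1,2):+1/XOX/OOX/X..*, (2,1):-1/XOX/OO./XX., (2,2):-1/XOX/OO./X.X
[XOX/OOX/X..] O move#4: (2,1):-1/XOX/OOX/XO.*, (2,2):-1/XOX/OOX/X.O
[XOX/OOX/XO.] X move#5: (2,2):+1/XOX/OOX/XOX*
[XOX/OOX/XOX] end (terminal -1, O#6); searched .OX/.O./X.. to 5

X winning at [.OX/.O./X..]: True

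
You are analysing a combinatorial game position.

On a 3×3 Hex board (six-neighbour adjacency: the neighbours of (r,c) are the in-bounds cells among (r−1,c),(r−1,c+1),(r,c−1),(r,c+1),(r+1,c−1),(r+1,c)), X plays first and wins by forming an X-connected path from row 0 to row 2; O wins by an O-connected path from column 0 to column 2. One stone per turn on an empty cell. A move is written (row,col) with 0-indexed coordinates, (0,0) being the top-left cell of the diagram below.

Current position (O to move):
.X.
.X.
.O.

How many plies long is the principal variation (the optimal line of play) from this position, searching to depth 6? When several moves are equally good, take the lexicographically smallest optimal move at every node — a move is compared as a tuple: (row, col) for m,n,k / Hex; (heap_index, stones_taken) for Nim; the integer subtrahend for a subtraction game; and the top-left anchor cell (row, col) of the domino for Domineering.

[.X./.X./.O.] O move#1: (0,0):-1/OX./.X./.O., (0,2):-1/.XO/.X./.O., (1,0):-1/.X./OX./.O., (1,2):-1/.X./.XO/.O., (2,0):+1/.X./.X./OO.*, (2,2):-1/.X./.X./.OO
[.X./.X./OO.] X move#2: (0,0):-1/XX./.X./OO.*, (0,2):-1/.XX/.X./OO., (1,0):-1/.X./XX./OO., (1,2):-1/.X./.XX/OO., (2,2):-1/.X./.X./OOX
[XX./.X./OO.] O move#3: (0,2):+1/XXO/.X./OO.*, (1,0):+1/XX./OX./OO., (1,2):+1/XX./.XO/OO., (2,2):+1/XX./.X./OOO
[XXO/.X./OO.] X move#4: (1,0):-1/XXO/XX./OO.*, (1,2):-1/XXO/.XX/OO., (2,2):-1/XXO/.X./OOX
[XXO/XX./OO.] O move#5: (1,2):+1/XXO/XXO/OO.*, (2,2):+1/XXO/XX./OOO
[XXO/XXO/OO.] end (terminal -1, X#6); searched .X./.X./.O. to 6

PV length from [.X./.X./.O.]: 5 plies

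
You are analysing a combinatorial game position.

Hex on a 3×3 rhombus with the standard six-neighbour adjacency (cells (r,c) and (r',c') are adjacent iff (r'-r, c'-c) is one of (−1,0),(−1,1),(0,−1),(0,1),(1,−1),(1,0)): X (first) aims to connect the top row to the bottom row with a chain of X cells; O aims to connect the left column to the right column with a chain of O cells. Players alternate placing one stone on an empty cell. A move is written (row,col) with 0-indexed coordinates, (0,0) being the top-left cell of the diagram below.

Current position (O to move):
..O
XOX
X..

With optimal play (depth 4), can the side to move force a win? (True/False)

O winning at [..O/XOX/X..]: False

ply 1, O at ..O/XOX/X.. | (0,0)=-1→O.O/XOX/X..*; (0,1)=-1→.OO/XOX/X..; (2,1)=-1→..O/XOX/XO.; (2,2)=-1→..O/XOX/X.O
ply 2, X at O.O/XOX/X.. | (0,1)=+1→OXO/XOX/X..*; (2,1)=-1→O.O/XOX/XX.; (2,2)=-1→O.O/XOX/X.X
ply 3: OXO/XOX/X.. is terminal -1 (O); from ..O/XOX/X.. depth 4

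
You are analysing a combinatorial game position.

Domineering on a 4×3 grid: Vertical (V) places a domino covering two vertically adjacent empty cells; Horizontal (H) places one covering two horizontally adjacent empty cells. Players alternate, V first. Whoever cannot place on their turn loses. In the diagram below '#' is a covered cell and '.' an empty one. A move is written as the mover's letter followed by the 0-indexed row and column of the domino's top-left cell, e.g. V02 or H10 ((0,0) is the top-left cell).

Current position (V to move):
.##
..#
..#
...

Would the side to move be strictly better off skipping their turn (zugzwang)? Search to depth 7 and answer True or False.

zugzwang(.##/..#/..#/..., V) = False

p1 V@[.##/..#/..#/...]: V00[###/#.#/..#/...]-1 V10[.##/#.#/#.#/...]+1* V11[.##/.##/.##/...]+1 V20[.##/..#/#.#/#..]+1 V21[.##/..#/.##/.#.]+1
p2 H@[.##/#.#/#.#/...]: H30[.##/#.#/#.#/##.]-1* H31[.##/#.#/#.#/.##]-1
p3 V@[.##/#.#/#.#/##.]: V11[.##/###/###/##.]+1*
p4 H@[.##/###/###/##.] terminal -1; root [.##/..#/..#/...] d7
pass branch (H moves first from the same position):
  | p1 H@[.##/..#/..#/...]: H10[.##/###/..#/...]-1 H20[.##/..#/###/...]+1* H30[.##/..#/..#/##.]-1 H31[.##/..#/..#/.##]-1
  | p2 V@[.##/..#/###/...]: V00[###/#.#/###/...]-1*
  | p3 H@[###/#.#/###/...]: H30[###/#.#/###/##.]+1* H31[###/#.#/###/.##]+1
  | p4 V@[###/#.#/###/##.] terminal -1; root [.##/..#/..#/...] d7
V moving scores +1; V passing scores -1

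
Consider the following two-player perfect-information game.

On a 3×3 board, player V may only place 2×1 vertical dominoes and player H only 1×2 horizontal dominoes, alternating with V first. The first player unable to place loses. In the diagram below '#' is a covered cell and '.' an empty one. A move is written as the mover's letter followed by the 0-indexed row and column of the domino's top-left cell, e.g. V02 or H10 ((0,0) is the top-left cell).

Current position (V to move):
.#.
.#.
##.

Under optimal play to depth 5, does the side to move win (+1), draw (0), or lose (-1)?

[.#./.#./##.] V move#1: V00:+1/##./##./##.*, V02:+1/.##/.##/##., V12:+1/.#./.##/###
[##./##./##.] end (terminal -1, H#2); searched .#./.#./##. to 5

value(.#./.#./##., V) = +1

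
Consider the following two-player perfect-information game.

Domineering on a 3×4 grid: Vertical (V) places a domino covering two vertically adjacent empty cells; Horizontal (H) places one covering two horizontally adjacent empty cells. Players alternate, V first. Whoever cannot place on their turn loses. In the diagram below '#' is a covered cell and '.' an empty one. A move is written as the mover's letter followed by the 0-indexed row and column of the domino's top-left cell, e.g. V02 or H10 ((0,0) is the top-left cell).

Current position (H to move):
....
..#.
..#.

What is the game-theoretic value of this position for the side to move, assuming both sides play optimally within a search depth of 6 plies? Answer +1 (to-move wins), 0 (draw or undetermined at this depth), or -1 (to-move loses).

value(..../..#./..#., H) = +1

ply 1, H at ..../..#./..#. | H00=-1→##../..#./..#.; H01=-1→.##./..#./..#.; H02=-1→..##/..#./..#.; H10=+1→..../###./..#.*; H20=-1→..../..#./###.
ply 2, V at ..../###./..#. | V03=-1→...#/####/..#.*; V13=-1→..../####/..##
ply 3, H at ...#/####/..#. | H00=+1→##.#/####/..#.*; H01=+1→.###/####/..#.; H20=+1→...#/####/###.
ply 4: ##.#/####/..#. is terminal -1 (V); from ..../..#./..#. depth 6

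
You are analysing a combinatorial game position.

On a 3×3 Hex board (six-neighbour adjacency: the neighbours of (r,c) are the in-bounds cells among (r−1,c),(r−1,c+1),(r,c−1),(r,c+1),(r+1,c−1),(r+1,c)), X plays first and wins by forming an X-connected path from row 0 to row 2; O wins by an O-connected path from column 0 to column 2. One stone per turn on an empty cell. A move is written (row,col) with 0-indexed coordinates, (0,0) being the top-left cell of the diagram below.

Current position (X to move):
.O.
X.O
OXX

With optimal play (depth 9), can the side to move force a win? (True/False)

ply 1, X at .O./X.O/OXX | (0,0)=-1→XO./X.O/OXX; (0,2)=-1→.OX/X.O/OXX; (1,1)=+1→.O./XXO/OXX*
ply 2, O at .O./XXO/OXX | (0,0)=-1→OO./XXO/OXX*; (0,2)=-1→.OO/XXO/OXX
ply 3, X at OO./XXO/OXX | (0,2)=+1→OOX/XXO/OXX*
ply 4: OOX/XXO/OXX is terminal -1 (O); from .O./X.O/OXX depth 9

X winning at [.O./X.O/OXX]: True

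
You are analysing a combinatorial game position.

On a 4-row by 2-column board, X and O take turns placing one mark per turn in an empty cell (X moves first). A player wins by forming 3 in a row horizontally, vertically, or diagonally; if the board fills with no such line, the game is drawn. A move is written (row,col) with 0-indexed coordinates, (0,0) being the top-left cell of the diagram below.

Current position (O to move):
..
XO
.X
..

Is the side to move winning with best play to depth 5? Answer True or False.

[../XO/.X/..] O move#1: (0,0):+0/O./XO/.X/..*, (0,1):-1/.O/XO/.X/.., (2,0):+0/../XO/OX/.., (3,0):+0/../XO/.X/O., (3,1):-1/../XO/.X/.O
[O./XO/.X/..] X move#2: (0,1):+0/OX/XO/.X/..*, (2,0):+0/O./XO/XX/.., (3,0):+0/O./XO/.X/X., (3,1):+0/O./XO/.X/.X
[OX/XO/.X/..] O move#3: (2,0):+0/OX/XO/OX/..*, (3,0):+0/OX/XO/.X/O., (3,1):+0/OX/XO/.X/.O
[OX/XO/OX/..] X move#4: (3,0):+0/OX/XO/OX/X.*, (3,1):+0/OX/XO/OX/.X
[OX/XO/OX/X.] O move#5: (3,1):+0/OX/XO/OX/XO*
[OX/XO/OX/XO] end (terminal +0, X#6); searched ../XO/.X/.. to 5

O winning at [../XO/.X/..]: False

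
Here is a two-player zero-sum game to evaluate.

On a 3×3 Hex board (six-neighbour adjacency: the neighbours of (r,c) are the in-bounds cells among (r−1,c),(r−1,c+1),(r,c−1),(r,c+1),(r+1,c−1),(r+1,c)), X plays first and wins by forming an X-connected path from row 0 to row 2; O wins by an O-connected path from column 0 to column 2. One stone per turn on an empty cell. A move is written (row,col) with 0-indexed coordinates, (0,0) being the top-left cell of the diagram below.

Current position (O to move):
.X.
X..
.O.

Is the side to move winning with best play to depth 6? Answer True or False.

ply 1, O at .X./X../.O. | (0,0)=-1→OX./X../.O.; (0,2)=-1→.XO/X../.O.; (1,1)=-1→.X./XO./.O.; (1,2)=-1→.X./X.O/.O.; (2,0)=+1→.X./X../OO.*; (2,2)=-1→.X./X../.OO
ply 2, X at .X./X../OO. | (0,0)=-1→XX./X../OO.*; (0,2)=-1→.XX/X../OO.; (1,1)=-1→.X./XX./OO.; (1,2)=-1→.X./X.X/OO.; (2,2)=-1→.X./X../OOX
ply 3, O at XX./X../OO. | (0,2)=+1→XXO/X../OO.*; (1,1)=+1→XX./XO./OO.; (1,2)=+1→XX./X.O/OO.; (2,2)=+1→XX./X../OOO
ply 4, X at XXO/X../OO. | (1,1)=-1→XXO/XX./OO.*; (1,2)=-1→XXO/X.X/OO.; (2,2)=-1→XXO/X../OOX
ply 5, O at XXO/XX./OO. | (1,2)=+1→XXO/XXO/OO.*; (2,2)=+1→XXO/XX./OOO
ply 6: XXO/XXO/OO. is terminal -1 (X); from .X./X../.O. depth 6

O winning at [.X./X../.O.]: True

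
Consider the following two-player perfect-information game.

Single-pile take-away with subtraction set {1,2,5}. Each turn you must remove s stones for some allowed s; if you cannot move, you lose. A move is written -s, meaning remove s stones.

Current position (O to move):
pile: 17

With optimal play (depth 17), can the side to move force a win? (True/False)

[17] O move#1: -1:-1/16, -2:+1/15*, -5:+1/12
[15] X move#2: -1:-1/14*, -2:-1/13, -5:-1/10
[14] O move#3: -1:-1/13, -2:+1/12*, -5:+1/9
[12] X move#4: -1:-1/11*, -2:-1/10, -5:-1/7
[11] O move#5: -1:-1/10, -2:+1/9*, -5:+1/6
[9] X move#6: -1:-1/8*, -2:-1/7, -5:-1/4
[8] O move#7: -1:-1/7, -2:+1/6*, -5:+1/3
[6] X move#8: -1:-1/5*, -2:-1/4, -5:-1/1
[5] O move#9: -1:-1/4, -2:+1/3*, -5:+1/0
[3] X move#10: -1:-1/2*, -2:-1/1
[2] O move#11: -1:-1/1, -2:+1/0*
[0] end (terminal -1, X#12); searched 17 to 17

O winning at [17]: True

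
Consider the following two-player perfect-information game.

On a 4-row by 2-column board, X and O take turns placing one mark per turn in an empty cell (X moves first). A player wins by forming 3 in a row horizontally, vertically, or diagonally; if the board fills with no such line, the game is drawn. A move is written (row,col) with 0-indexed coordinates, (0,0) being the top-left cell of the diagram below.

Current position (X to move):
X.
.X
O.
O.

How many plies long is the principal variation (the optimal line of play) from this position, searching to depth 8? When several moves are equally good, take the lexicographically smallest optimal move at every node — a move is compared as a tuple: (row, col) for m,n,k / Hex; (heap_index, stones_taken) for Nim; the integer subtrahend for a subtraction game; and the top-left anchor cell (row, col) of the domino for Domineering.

[X./.X/O./O.] X move#1: (0,1):-1/XX/.X/O./O., (1,0):+0/X./XX/O./O.*, (2,1):-1/X./.X/OX/O., (3,1):-1/X./.X/O./OX
[X./XX/O./O.] O move#2: (0,1):+0/XO/XX/O./O.*, (2,1):+0/X./XX/OO/O., (3,1):+0/X./XX/O./OO
[XO/XX/O./O.] X move#3: (2,1):+0/XO/XX/OX/O.*, (3,1):+0/XO/XX/O./OX
[XO/XX/OX/O.] O move#4: (3,1):+0/XO/XX/OX/OO*
[XO/XX/OX/OO] end (terminal +0, X#5); searched X./.X/O./O. to 8

PV length from [X./.X/O./O.]: 4 plies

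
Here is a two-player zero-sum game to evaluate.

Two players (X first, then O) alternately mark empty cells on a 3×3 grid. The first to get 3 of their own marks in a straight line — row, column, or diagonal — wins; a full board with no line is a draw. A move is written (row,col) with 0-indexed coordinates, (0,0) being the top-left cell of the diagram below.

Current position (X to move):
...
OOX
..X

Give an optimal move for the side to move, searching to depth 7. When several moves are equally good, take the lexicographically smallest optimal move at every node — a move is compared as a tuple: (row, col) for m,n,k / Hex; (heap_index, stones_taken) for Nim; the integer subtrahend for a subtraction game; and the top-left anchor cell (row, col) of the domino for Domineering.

X's best at [.../OOX/..X]: (0,2)

[.../OOX/..X] X move#1: (0,0):+0/X../OOX/..X, (0,1):+0/.X./OOX/..X, (0,2):+1/..X/OOX/..X*, (2,0):+1/.../OOX/X.X, (2,1):+1/.../OOX/.XX
[..X/OOX/..X] end (terminal -1, O#2); searched .../OOX/..X to 7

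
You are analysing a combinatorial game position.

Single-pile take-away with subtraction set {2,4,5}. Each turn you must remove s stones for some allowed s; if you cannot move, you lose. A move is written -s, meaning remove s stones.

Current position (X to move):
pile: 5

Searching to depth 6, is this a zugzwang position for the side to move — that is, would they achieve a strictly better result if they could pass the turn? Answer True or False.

zugzwang(5, X) = False

[5] X move#1: -2:-1/3, -4:+1/1*, -5:+1/0
[1] end (terminal -1, O#2); searched 5 to 6
if X skipped the turn, O would face:
~ [5] O move#1: -2:-1/3, -4:+1/1*, -5:+1/0
~ [1] end (terminal -1, X#2); searched 5 to 6
compare (X): move=+1 vs pass=-1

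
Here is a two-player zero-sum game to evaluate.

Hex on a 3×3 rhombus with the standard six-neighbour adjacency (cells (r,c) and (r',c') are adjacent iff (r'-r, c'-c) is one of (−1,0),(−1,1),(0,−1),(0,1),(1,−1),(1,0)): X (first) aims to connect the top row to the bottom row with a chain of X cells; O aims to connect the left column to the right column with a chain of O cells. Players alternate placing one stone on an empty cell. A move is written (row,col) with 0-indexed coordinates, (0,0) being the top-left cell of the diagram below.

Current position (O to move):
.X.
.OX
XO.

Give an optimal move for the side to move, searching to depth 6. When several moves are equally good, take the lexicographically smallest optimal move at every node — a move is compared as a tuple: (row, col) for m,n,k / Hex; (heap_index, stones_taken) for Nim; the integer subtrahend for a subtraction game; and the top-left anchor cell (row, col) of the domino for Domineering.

ply 1, O at .X./.OX/XO. | (0,0)=-1→OX./.OX/XO.; (0,2)=-1→.XO/.OX/XO.; (1,0)=+1→.X./OOX/XO.*; (2,2)=-1→.X./.OX/XOO
ply 2, X at .X./OOX/XO. | (0,0)=-1→XX./OOX/XO.*; (0,2)=-1→.XX/OOX/XO.; (2,2)=-1→.X./OOX/XOX
ply 3, O at XX./OOX/XO. | (0,2)=+1→XXO/OOX/XO.*; (2,2)=+1→XX./OOX/XOO
ply 4: XXO/OOX/XO. is terminal -1 (X); from .X./.OX/XO. depth 6

O's best at [.X./.OX/XO.]: (1,0)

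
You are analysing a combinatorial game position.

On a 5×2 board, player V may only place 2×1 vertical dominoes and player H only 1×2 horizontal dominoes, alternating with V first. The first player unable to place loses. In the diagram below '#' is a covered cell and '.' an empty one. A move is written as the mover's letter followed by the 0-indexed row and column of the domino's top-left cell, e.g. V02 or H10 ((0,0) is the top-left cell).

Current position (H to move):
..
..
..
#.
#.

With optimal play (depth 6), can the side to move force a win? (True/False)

H winning at [../../../#./#.]: True

[../../../#./#.] H move#1: H00:-1/##/../../#./#., H10:+1/../##/../#./#.*, H20:-1/../../##/#./#.
[../##/../#./#.] V move#2: V21:-1/../##/.#/##/#.*, V31:-1/../##/../##/##
[../##/.#/##/#.] H move#3: H00:+1/##/##/.#/##/#.*
[##/##/.#/##/#.] end (terminal -1, V#4); searched ../../../#./#. to 6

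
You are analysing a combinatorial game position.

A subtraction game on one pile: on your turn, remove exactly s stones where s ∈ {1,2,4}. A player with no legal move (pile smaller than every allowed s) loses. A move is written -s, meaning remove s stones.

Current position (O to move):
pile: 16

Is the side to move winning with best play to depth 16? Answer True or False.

O winning at [16]: True

ply 1, O at 16 | -1=+1→15*; -2=-1→14; -4=+1→12
ply 2, X at 15 | -1=-1→14*; -2=-1→13; -4=-1→11
ply 3, O at 14 | -1=-1→13; -2=+1→12*; -4=-1→10
ply 4, X at 12 | -1=-1→11*; -2=-1→10; -4=-1→8
ply 5, O at 11 | -1=-1→10; -2=+1→9*; -4=-1→7
ply 6, X at 9 | -1=-1→8*; -2=-1→7; -4=-1→5
ply 7, O at 8 | -1=-1→7; -2=+1→6*; -4=-1→4
ply 8, X at 6 | -1=-1→5*; -2=-1→4; -4=-1→2
ply 9, O at 5 | -1=-1→4; -2=+1→3*; -4=-1→1
ply 10, X at 3 | -1=-1→2*; -2=-1→1
ply 11, O at 2 | -1=-1→1; -2=+1→0*
ply 12: 0 is terminal -1 (X); from 16 depth 16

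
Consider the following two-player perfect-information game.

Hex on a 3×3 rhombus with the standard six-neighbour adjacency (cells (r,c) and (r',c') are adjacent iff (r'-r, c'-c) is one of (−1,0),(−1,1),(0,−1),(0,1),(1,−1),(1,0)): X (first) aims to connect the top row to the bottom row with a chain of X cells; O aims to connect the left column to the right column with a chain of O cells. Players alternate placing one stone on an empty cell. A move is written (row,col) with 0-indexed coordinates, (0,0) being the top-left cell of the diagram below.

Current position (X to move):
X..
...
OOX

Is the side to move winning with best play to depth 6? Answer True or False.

ply 1, X at X../.../OOX | (0,1)=-1→XX./.../OOX; (0,2)=-1→X.X/.../OOX; (1,0)=-1→X../X../OOX; (1,1)=-1→X../.X./OOX; (1,2)=+1→X../..X/OOX*
ply 2, O at X../..X/OOX | (0,1)=-1→XO./..X/OOX*; (0,2)=-1→X.O/..X/OOX; (1,0)=-1→X../O.X/OOX; (1,1)=-1→X../.OX/OOX
ply 3, X at XO./..X/OOX | (0,2)=+1→XOX/..X/OOX*; (1,0)=+1→XO./X.X/OOX; (1,1)=+1→XO./.XX/OOX
ply 4: XOX/..X/OOX is terminal -1 (O); from X../.../OOX depth 6

X winning at [X../.../OOX]: True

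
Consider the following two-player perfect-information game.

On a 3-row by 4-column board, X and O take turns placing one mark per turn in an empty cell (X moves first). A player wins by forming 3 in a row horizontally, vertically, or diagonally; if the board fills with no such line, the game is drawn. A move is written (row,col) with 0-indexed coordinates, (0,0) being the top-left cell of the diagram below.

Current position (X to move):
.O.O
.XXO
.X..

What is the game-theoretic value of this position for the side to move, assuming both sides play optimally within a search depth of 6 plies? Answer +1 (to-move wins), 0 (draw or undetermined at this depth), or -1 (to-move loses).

value(.O.O/.XXO/.X.., X) = +1

p1 X@[.O.O/.XXO/.X..]: (0,0)[XO.O/.XXO/.X..]-1 (0,2)[.OXO/.XXO/.X..]-1 (1,0)[.O.O/XXXO/.X..]+1* (2,0)[.O.O/.XXO/XX..]-1 (2,2)[.O.O/.XXO/.XX.]-1 (2,3)[.O.O/.XXO/.X.X]-1
p2 O@[.O.O/XXXO/.X..] terminal -1; root [.O.O/.XXO/.X..] d6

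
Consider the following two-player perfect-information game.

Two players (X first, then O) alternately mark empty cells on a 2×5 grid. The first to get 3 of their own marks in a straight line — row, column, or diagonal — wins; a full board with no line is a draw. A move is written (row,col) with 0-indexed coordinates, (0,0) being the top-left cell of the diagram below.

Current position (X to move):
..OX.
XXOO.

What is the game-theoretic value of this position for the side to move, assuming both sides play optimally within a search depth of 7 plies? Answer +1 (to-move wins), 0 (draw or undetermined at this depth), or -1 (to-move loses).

value(..OX./XXOO., X) = 0

p1 X@[..OX./XXOO.]: (0,0)[X.OX./XXOO.]-1 (0,1)[.XOX./XXOO.]-1 (0,4)[..OXX/XXOO.]-1 (1,4)[..OX./XXOOX]+0*
p2 O@[..OX./XXOOX]: (0,0)[O.OX./XXOOX]+0* (0,1)[.OOX./XXOOX]+0 (0,4)[..OXO/XXOOX]+0
p3 X@[O.OX./XXOOX]: (0,1)[OXOX./XXOOX]+0* (0,4)[O.OXX/XXOOX]-1
p4 O@[OXOX./XXOOX]: (0,4)[OXOXO/XXOOX]+0*
p5 X@[OXOXO/XXOOX] terminal +0; root [..OX./XXOO.] d7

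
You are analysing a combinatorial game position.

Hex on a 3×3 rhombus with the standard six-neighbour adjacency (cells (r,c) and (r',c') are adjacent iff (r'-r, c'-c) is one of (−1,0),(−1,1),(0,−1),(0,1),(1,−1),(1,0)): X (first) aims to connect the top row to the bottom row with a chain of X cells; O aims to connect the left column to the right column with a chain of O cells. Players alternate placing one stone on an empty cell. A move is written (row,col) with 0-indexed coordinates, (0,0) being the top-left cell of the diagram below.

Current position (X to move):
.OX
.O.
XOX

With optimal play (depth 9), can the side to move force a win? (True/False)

X winning at [.OX/.O./XOX]: True

[.OX/.O./XOX] X move#1: (0,0):+1/XOX/.O./XOX*, (1,0):+1/.OX/XO./XOX, (1,2):+1/.OX/.OX/XOX
[XOX/.O./XOX] O move#2: (1,0):-1/XOX/OO./XOX*, (1,2):-1/XOX/.OO/XOX
[XOX/OO./XOX] X move#3: (1,2):+1/XOX/OOX/XOX*
[XOX/OOX/XOX] end (terminal -1, O#4); searched .OX/.O./XOX to 9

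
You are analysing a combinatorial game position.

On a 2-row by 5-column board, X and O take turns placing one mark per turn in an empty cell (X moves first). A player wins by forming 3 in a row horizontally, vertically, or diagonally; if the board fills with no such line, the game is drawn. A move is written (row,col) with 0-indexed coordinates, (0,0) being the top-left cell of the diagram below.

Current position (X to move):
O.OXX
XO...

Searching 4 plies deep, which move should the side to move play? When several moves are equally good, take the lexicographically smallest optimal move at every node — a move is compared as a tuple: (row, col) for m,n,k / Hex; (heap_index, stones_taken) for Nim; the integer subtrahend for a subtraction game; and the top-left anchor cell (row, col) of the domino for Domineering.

[O.OXX/XO...] X move#1: (0,1):+0/OXOXX/XO...*, (1,2):-1/O.OXX/XOX.., (1,3):-1/O.OXX/XO.X., (1,4):-1/O.OXX/XO..X
[OXOXX/XO...] O move#2: (1,2):+0/OXOXX/XOO..*, (1,3):+0/OXOXX/XO.O., (1,4):+0/OXOXX/XO..O
[OXOXX/XOO..] X move#3: (1,3):+0/OXOXX/XOOX.*, (1,4):-1/OXOXX/XOO.X
[OXOXX/XOOX.] O move#4: (1,4):+0/OXOXX/XOOXO*
[OXOXX/XOOXO] end (terminal +0, X#5); searched O.OXX/XO... to 4

X's best at [O.OXX/XO...]: (0,1)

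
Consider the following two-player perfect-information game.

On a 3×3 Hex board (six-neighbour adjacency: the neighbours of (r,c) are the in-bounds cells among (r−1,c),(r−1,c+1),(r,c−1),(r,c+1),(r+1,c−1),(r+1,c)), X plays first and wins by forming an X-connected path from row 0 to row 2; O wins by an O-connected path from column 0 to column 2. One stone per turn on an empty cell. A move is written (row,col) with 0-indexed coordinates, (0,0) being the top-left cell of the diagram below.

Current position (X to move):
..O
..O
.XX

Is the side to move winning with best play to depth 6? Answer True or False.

X winning at [..O/..O/.XX]: True

p1 X@[..O/..O/.XX]: (0,0)[X.O/..O/.XX]-1 (0,1)[.XO/..O/.XX]-1 (1,0)[..O/X.O/.XX]+1* (1,1)[..O/.XO/.XX]-1 (2,0)[..O/..O/XXX]-1
p2 O@[..O/X.O/.XX]: (0,0)[O.O/X.O/.XX]-1* (0,1)[.OO/X.O/.XX]-1 (1,1)[..O/XOO/.XX]-1 (2,0)[..O/X.O/OXX]-1
p3 X@[O.O/X.O/.XX]: (0,1)[OXO/X.O/.XX]+1* (1,1)[O.O/XXO/.XX]-1 (2,0)[O.O/X.O/XXX]-1
p4 O@[OXO/X.O/.XX]: (1,1)[OXO/XOO/.XX]-1* (2,0)[OXO/X.O/OXX]-1
p5 X@[OXO/XOO/.XX]: (2,0)[OXO/XOO/XXX]+1*
p6 O@[OXO/XOO/XXX] terminal -1; root [..O/..O/.XX] d6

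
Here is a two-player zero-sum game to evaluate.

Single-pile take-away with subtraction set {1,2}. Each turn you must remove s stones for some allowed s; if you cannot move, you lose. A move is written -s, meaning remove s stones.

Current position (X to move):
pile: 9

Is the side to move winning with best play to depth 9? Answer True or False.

X winning at [9]: False

p1 X@[9]: -1[8]-1* -2[7]-1
p2 O@[8]: -1[7]-1 -2[6]+1*
p3 X@[6]: -1[5]-1* -2[4]-1
p4 O@[5]: -1[4]-1 -2[3]+1*
p5 X@[3]: -1[2]-1* -2[1]-1
p6 O@[2]: -1[1]-1 -2[0]+1*
p7 X@[0] terminal -1; root [9] d9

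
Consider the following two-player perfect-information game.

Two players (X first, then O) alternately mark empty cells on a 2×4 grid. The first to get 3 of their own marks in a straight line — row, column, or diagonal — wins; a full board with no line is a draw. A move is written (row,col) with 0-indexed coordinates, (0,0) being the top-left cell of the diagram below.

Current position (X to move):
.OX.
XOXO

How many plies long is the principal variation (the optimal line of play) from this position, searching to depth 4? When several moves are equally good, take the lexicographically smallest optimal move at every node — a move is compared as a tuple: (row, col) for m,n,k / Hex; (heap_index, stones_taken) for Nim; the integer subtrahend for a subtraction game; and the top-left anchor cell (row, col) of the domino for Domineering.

PV length from [.OX./XOXO]: 2 plies

ply 1, X at .OX./XOXO | (0,0)=+0→XOX./XOXO*; (0,3)=+0→.OXX/XOXO
ply 2, O at XOX./XOXO | (0,3)=+0→XOXO/XOXO*
ply 3: XOXO/XOXO is terminal +0 (X); from .OX./XOXO depth 4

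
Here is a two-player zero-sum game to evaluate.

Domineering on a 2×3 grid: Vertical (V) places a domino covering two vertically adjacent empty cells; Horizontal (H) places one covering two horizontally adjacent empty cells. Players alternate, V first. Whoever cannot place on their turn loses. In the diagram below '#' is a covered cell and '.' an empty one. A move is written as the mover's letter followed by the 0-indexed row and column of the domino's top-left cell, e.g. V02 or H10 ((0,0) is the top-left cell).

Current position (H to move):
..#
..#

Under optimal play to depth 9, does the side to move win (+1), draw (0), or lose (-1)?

value(..#/..#, H) = +1

p1 H@[..#/..#]: H00[###/..#]+1* H10[..#/###]+1
p2 V@[###/..#] terminal -1; root [..#/..#] d9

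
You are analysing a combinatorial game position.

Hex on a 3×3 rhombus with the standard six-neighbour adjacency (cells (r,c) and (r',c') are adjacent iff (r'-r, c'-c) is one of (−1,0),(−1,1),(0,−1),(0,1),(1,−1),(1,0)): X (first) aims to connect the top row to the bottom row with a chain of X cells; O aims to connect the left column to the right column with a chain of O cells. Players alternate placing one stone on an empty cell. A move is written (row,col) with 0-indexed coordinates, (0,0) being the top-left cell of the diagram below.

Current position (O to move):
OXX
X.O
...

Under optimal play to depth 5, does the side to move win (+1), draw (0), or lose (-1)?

p1 O@[OXX/X.O/...]: (1,1)[OXX/XOO/...]-1 (2,0)[OXX/X.O/O..]+1* (2,1)[OXX/X.O/.O.]-1 (2,2)[OXX/X.O/..O]-1
p2 X@[OXX/X.O/O..]: (1,1)[OXX/XXO/O..]-1* (2,1)[OXX/X.O/OX.]-1 (2,2)[OXX/X.O/O.X]-1
p3 O@[OXX/XXO/O..]: (2,1)[OXX/XXO/OO.]+1* (2,2)[OXX/XXO/O.O]-1
p4 X@[OXX/XXO/OO.] terminal -1; root [OXX/X.O/...] d5

value(OXX/X.O/..., O) = +1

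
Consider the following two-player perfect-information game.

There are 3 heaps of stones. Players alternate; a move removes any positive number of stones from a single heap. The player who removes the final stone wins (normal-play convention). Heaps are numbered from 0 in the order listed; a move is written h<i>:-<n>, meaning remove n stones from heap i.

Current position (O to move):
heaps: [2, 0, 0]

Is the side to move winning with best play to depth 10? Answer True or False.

[(2,0,0)] O move#1: h0:-1:-1/(1,0,0), h0:-2:+1/(0,0,0)*
[(0,0,0)] end (terminal -1, X#2); searched (2,0,0) to 10

O winning at [(2,0,0)]: True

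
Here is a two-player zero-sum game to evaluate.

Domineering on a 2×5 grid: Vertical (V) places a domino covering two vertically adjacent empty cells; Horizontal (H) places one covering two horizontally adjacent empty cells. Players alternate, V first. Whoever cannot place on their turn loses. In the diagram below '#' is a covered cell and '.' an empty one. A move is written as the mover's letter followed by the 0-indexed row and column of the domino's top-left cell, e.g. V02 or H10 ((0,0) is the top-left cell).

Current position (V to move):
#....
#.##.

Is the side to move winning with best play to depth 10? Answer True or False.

V winning at [#..../#.##.]: False

p1 V@[#..../#.##.]: V01[##.../####.]-1* V04[#...#/#.###]-1
p2 H@[##.../####.]: H02[####./####.]-1 H03[##.##/####.]+1*
p3 V@[##.##/####.] terminal -1; root [#..../#.##.] d10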